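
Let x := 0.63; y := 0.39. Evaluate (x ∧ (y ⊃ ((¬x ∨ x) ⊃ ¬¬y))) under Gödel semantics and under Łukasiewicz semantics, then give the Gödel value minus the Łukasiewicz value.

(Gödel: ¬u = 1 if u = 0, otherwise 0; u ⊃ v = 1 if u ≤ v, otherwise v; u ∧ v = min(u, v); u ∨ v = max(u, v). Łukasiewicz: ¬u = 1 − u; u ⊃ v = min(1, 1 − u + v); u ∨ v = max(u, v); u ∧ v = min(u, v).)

0.00

Gödel evaluation:
  ¬x: Gödel ¬ of 0.63 = 0 (operand ≠ 0)
  (¬x ∨ x) = max(0, 0.63) = 0.63
  ¬y: Gödel ¬ of 0.39 = 0 (operand ≠ 0)
  ¬¬y: Gödel ¬ of 0 = 1 (operand is 0)
  ((¬x ∨ x) ⊃ ¬¬y): 0.63 ≤ 1, so result = 1
  (y ⊃ ((¬x ∨ x) ⊃ ¬¬y)): 0.39 ≤ 1, so result = 1
  (x ∧ (y ⊃ ((¬x ∨ x) ⊃ ¬¬y))) = min(0.63, 1) = 0.63
  Gödel value = 0.63
Łukasiewicz evaluation:
  ¬x: Łukasiewicz ¬ gives 1 − 0.63 = 0.37
  (¬x ∨ x) = max(0.37, 0.63) = 0.63
  ¬y: Łukasiewicz ¬ gives 1 − 0.39 = 0.61
  ¬¬y: Łukasiewicz ¬ gives 1 − 0.61 = 0.39
  ((¬x ∨ x) ⊃ ¬¬y): min(1, 1 − 0.63 + 0.39) = 0.76
  (y ⊃ ((¬x ∨ x) ⊃ ¬¬y)): min(1, 1 − 0.39 + 0.76) = 1
  (x ∧ (y ⊃ ((¬x ∨ x) ⊃ ¬¬y))) = min(0.63, 1) = 0.63
  Łukasiewicz value = 0.63
Difference: 0.63 − 0.63 = 0.00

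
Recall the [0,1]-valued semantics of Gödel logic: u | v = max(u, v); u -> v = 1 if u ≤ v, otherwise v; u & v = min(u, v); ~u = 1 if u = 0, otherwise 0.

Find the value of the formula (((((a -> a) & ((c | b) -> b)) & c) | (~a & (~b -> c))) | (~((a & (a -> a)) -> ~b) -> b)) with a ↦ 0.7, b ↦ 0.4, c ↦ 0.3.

0.40

(a -> a): 0.7 ≤ 0.7, so result = 1
(c | b) = max(0.3, 0.4) = 0.4
((c | b) -> b): 0.4 ≤ 0.4, so result = 1
((a -> a) & ((c | b) -> b)) = min(1, 1) = 1
(((a -> a) & ((c | b) -> b)) & c) = min(1, 0.3) = 0.3
~a: Gödel ¬ of 0.7 = 0 (operand ≠ 0)
~b: Gödel ¬ of 0.4 = 0 (operand ≠ 0)
(~b -> c): 0 ≤ 0.3, so result = 1
(~a & (~b -> c)) = min(0, 1) = 0
((((a -> a) & ((c | b) -> b)) & c) | (~a & (~b -> c))) = max(0.3, 0) = 0.3
(a -> a): 0.7 ≤ 0.7, so result = 1
(a & (a -> a)) = min(0.7, 1) = 0.7
~b: Gödel ¬ of 0.4 = 0 (operand ≠ 0)
((a & (a -> a)) -> ~b): 0.7 > 0, so result = 0
~((a & (a -> a)) -> ~b): Gödel ¬ of 0 = 1 (operand is 0)
(~((a & (a -> a)) -> ~b) -> b): 1 > 0.4, so result = 0.4
(((((a -> a) & ((c | b) -> b)) & c) | (~a & (~b -> c))) | (~((a & (a -> a)) -> ~b) -> b)) = max(0.3, 0.4) = 0.4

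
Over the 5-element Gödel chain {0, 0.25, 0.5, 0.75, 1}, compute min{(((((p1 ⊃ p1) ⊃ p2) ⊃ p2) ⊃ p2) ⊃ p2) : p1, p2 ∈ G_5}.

Every assignment gives 1. For instance at p1 = 0, p2 = 0:
  (p1 ⊃ p1): 0 ≤ 0, so result = 1
  ((p1 ⊃ p1) ⊃ p2): 1 > 0, so result = 0
  (((p1 ⊃ p1) ⊃ p2) ⊃ p2): 0 ≤ 0, so result = 1
  ((((p1 ⊃ p1) ⊃ p2) ⊃ p2) ⊃ p2): 1 > 0, so result = 0
  (((((p1 ⊃ p1) ⊃ p2) ⊃ p2) ⊃ p2) ⊃ p2): 0 ≤ 0, so result = 1
All 25 assignments give value 1 — the formula is a G_5-tautology.

1.00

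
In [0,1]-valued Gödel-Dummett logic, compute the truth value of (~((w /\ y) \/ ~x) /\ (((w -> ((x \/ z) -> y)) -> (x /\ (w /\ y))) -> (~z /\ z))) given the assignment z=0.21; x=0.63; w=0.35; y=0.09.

0.00

(w /\ y) = min(0.35, 0.09) = 0.09
~x: Gödel ¬ of 0.63 = 0 (operand ≠ 0)
((w /\ y) \/ ~x) = max(0.09, 0) = 0.09
~((w /\ y) \/ ~x): Gödel ¬ of 0.09 = 0 (operand ≠ 0)
(x \/ z) = max(0.63, 0.21) = 0.63
((x \/ z) -> y): 0.63 > 0.09, so result = 0.09
(w -> ((x \/ z) -> y)): 0.35 > 0.09, so result = 0.09
(w /\ y) = min(0.35, 0.09) = 0.09
(x /\ (w /\ y)) = min(0.63, 0.09) = 0.09
((w -> ((x \/ z) -> y)) -> (x /\ (w /\ y))): 0.09 ≤ 0.09, so result = 1
~z: Gödel ¬ of 0.21 = 0 (operand ≠ 0)
(~z /\ z) = min(0, 0.21) = 0
(((w -> ((x \/ z) -> y)) -> (x /\ (w /\ y))) -> (~z /\ z)): 1 > 0, so result = 0
(~((w /\ y) \/ ~x) /\ (((w -> ((x \/ z) -> y)) -> (x /\ (w /\ y))) -> (~z /\ z))) = min(0, 0) = 0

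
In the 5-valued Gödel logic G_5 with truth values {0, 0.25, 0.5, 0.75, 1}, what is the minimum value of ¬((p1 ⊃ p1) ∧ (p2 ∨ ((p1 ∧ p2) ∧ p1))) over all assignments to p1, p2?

0.00

The minimum is attained at p1 = 0, p2 = 0.25:
  (p1 ⊃ p1): 0 ≤ 0, so result = 1
  (p1 ∧ p2) = min(0, 0.25) = 0
  ((p1 ∧ p2) ∧ p1) = min(0, 0) = 0
  (p2 ∨ ((p1 ∧ p2) ∧ p1)) = max(0.25, 0) = 0.25
  ((p1 ⊃ p1) ∧ (p2 ∨ ((p1 ∧ p2) ∧ p1))) = min(1, 0.25) = 0.25
  ¬((p1 ⊃ p1) ∧ (p2 ∨ ((p1 ∧ p2) ∧ p1))): Gödel ¬ of 0.25 = 0 (operand ≠ 0)
Checking all 25 assignments confirms none give a value below 0.00.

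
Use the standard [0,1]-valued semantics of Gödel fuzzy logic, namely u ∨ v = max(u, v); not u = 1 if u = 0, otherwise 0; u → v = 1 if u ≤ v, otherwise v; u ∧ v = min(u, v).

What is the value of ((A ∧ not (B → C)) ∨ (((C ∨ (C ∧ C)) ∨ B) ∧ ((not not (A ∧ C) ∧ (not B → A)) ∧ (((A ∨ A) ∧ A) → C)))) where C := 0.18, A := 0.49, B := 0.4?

(B → C): 0.4 > 0.18, so result = 0.18
not (B → C): Gödel ¬ of 0.18 = 0 (operand ≠ 0)
(A ∧ not (B → C)) = min(0.49, 0) = 0
(C ∧ C) = min(0.18, 0.18) = 0.18
(C ∨ (C ∧ C)) = max(0.18, 0.18) = 0.18
((C ∨ (C ∧ C)) ∨ B) = max(0.18, 0.4) = 0.4
(A ∧ C) = min(0.49, 0.18) = 0.18
not (A ∧ C): Gödel ¬ of 0.18 = 0 (operand ≠ 0)
not not (A ∧ C): Gödel ¬ of 0 = 1 (operand is 0)
not B: Gödel ¬ of 0.4 = 0 (operand ≠ 0)
(not B → A): 0 ≤ 0.49, so result = 1
(not not (A ∧ C) ∧ (not B → A)) = min(1, 1) = 1
(A ∨ A) = max(0.49, 0.49) = 0.49
((A ∨ A) ∧ A) = min(0.49, 0.49) = 0.49
(((A ∨ A) ∧ A) → C): 0.49 > 0.18, so result = 0.18
((not not (A ∧ C) ∧ (not B → A)) ∧ (((A ∨ A) ∧ A) → C)) = min(1, 0.18) = 0.18
(((C ∨ (C ∧ C)) ∨ B) ∧ ((not not (A ∧ C) ∧ (not B → A)) ∧ (((A ∨ A) ∧ A) → C))) = min(0.4, 0.18) = 0.18
((A ∧ not (B → C)) ∨ (((C ∨ (C ∧ C)) ∨ B) ∧ ((not not (A ∧ C) ∧ (not B → A)) ∧ (((A ∨ A) ∧ A) → C)))) = max(0, 0.18) = 0.18

0.18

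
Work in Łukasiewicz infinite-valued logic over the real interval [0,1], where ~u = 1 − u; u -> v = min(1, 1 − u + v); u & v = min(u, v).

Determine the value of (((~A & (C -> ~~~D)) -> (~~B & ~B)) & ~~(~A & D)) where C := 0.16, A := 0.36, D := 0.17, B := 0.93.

~A: Łukasiewicz ¬ gives 1 − 0.36 = 0.64
~D: Łukasiewicz ¬ gives 1 − 0.17 = 0.83
~~D: Łukasiewicz ¬ gives 1 − 0.83 = 0.17
~~~D: Łukasiewicz ¬ gives 1 − 0.17 = 0.83
(C -> ~~~D): min(1, 1 − 0.16 + 0.83) = 1
(~A & (C -> ~~~D)) = min(0.64, 1) = 0.64
~B: Łukasiewicz ¬ gives 1 − 0.93 = 0.07
~~B: Łukasiewicz ¬ gives 1 − 0.07 = 0.93
~B: Łukasiewicz ¬ gives 1 − 0.93 = 0.07
(~~B & ~B) = min(0.93, 0.07) = 0.07
((~A & (C -> ~~~D)) -> (~~B & ~B)): min(1, 1 − 0.64 + 0.07) = 0.43
~A: Łukasiewicz ¬ gives 1 − 0.36 = 0.64
(~A & D) = min(0.64, 0.17) = 0.17
~(~A & D): Łukasiewicz ¬ gives 1 − 0.17 = 0.83
~~(~A & D): Łukasiewicz ¬ gives 1 − 0.83 = 0.17
(((~A & (C -> ~~~D)) -> (~~B & ~B)) & ~~(~A & D)) = min(0.43, 0.17) = 0.17

0.17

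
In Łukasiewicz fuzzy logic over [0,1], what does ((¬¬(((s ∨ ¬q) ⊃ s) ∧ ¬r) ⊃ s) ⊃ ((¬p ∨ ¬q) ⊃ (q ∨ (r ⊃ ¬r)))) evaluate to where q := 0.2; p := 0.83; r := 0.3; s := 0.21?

¬q: Łukasiewicz ¬ gives 1 − 0.2 = 0.8
(s ∨ ¬q) = max(0.21, 0.8) = 0.8
((s ∨ ¬q) ⊃ s): min(1, 1 − 0.8 + 0.21) = 0.41
¬r: Łukasiewicz ¬ gives 1 − 0.3 = 0.7
(((s ∨ ¬q) ⊃ s) ∧ ¬r) = min(0.41, 0.7) = 0.41
¬(((s ∨ ¬q) ⊃ s) ∧ ¬r): Łukasiewicz ¬ gives 1 − 0.41 = 0.59
¬¬(((s ∨ ¬q) ⊃ s) ∧ ¬r): Łukasiewicz ¬ gives 1 − 0.59 = 0.41
(¬¬(((s ∨ ¬q) ⊃ s) ∧ ¬r) ⊃ s): min(1, 1 − 0.41 + 0.21) = 0.8
¬p: Łukasiewicz ¬ gives 1 − 0.83 = 0.17
¬q: Łukasiewicz ¬ gives 1 − 0.2 = 0.8
(¬p ∨ ¬q) = max(0.17, 0.8) = 0.8
¬r: Łukasiewicz ¬ gives 1 − 0.3 = 0.7
(r ⊃ ¬r): min(1, 1 − 0.3 + 0.7) = 1
(q ∨ (r ⊃ ¬r)) = max(0.2, 1) = 1
((¬p ∨ ¬q) ⊃ (q ∨ (r ⊃ ¬r))): min(1, 1 − 0.8 + 1) = 1
((¬¬(((s ∨ ¬q) ⊃ s) ∧ ¬r) ⊃ s) ⊃ ((¬p ∨ ¬q) ⊃ (q ∨ (r ⊃ ¬r)))): min(1, 1 − 0.8 + 1) = 1

1.00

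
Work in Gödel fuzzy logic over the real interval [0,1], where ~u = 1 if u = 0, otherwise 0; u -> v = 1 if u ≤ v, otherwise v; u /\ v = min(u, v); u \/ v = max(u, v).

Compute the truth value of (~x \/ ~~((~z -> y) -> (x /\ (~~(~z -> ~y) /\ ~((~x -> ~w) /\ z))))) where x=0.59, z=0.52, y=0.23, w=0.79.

0.00

~x: Gödel ¬ of 0.59 = 0 (operand ≠ 0)
~z: Gödel ¬ of 0.52 = 0 (operand ≠ 0)
(~z -> y): 0 ≤ 0.23, so result = 1
~z: Gödel ¬ of 0.52 = 0 (operand ≠ 0)
~y: Gödel ¬ of 0.23 = 0 (operand ≠ 0)
(~z -> ~y): 0 ≤ 0, so result = 1
~(~z -> ~y): Gödel ¬ of 1 = 0 (operand ≠ 0)
~~(~z -> ~y): Gödel ¬ of 0 = 1 (operand is 0)
~x: Gödel ¬ of 0.59 = 0 (operand ≠ 0)
~w: Gödel ¬ of 0.79 = 0 (operand ≠ 0)
(~x -> ~w): 0 ≤ 0, so result = 1
((~x -> ~w) /\ z) = min(1, 0.52) = 0.52
~((~x -> ~w) /\ z): Gödel ¬ of 0.52 = 0 (operand ≠ 0)
(~~(~z -> ~y) /\ ~((~x -> ~w) /\ z)) = min(1, 0) = 0
(x /\ (~~(~z -> ~y) /\ ~((~x -> ~w) /\ z))) = min(0.59, 0) = 0
((~z -> y) -> (x /\ (~~(~z -> ~y) /\ ~((~x -> ~w) /\ z)))): 1 > 0, so result = 0
~((~z -> y) -> (x /\ (~~(~z -> ~y) /\ ~((~x -> ~w) /\ z)))): Gödel ¬ of 0 = 1 (operand is 0)
~~((~z -> y) -> (x /\ (~~(~z -> ~y) /\ ~((~x -> ~w) /\ z)))): Gödel ¬ of 1 = 0 (operand ≠ 0)
(~x \/ ~~((~z -> y) -> (x /\ (~~(~z -> ~y) /\ ~((~x -> ~w) /\ z))))) = max(0, 0) = 0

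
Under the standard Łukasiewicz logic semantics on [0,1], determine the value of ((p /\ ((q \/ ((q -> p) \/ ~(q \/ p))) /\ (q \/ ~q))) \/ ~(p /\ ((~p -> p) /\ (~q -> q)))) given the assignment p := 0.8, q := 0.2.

(q -> p): min(1, 1 − 0.2 + 0.8) = 1
(q \/ p) = max(0.2, 0.8) = 0.8
~(q \/ p): Łukasiewicz ¬ gives 1 − 0.8 = 0.2
((q -> p) \/ ~(q \/ p)) = max(1, 0.2) = 1
(q \/ ((q -> p) \/ ~(q \/ p))) = max(0.2, 1) = 1
~q: Łukasiewicz ¬ gives 1 − 0.2 = 0.8
(q \/ ~q) = max(0.2, 0.8) = 0.8
((q \/ ((q -> p) \/ ~(q \/ p))) /\ (q \/ ~q)) = min(1, 0.8) = 0.8
(p /\ ((q \/ ((q -> p) \/ ~(q \/ p))) /\ (q \/ ~q))) = min(0.8, 0.8) = 0.8
~p: Łukasiewicz ¬ gives 1 − 0.8 = 0.2
(~p -> p): min(1, 1 − 0.2 + 0.8) = 1
~q: Łukasiewicz ¬ gives 1 − 0.2 = 0.8
(~q -> q): min(1, 1 − 0.8 + 0.2) = 0.4
((~p -> p) /\ (~q -> q)) = min(1, 0.4) = 0.4
(p /\ ((~p -> p) /\ (~q -> q))) = min(0.8, 0.4) = 0.4
~(p /\ ((~p -> p) /\ (~q -> q))): Łukasiewicz ¬ gives 1 − 0.4 = 0.6
((p /\ ((q \/ ((q -> p) \/ ~(q \/ p))) /\ (q \/ ~q))) \/ ~(p /\ ((~p -> p) /\ (~q -> q)))) = max(0.8, 0.6) = 0.8

0.80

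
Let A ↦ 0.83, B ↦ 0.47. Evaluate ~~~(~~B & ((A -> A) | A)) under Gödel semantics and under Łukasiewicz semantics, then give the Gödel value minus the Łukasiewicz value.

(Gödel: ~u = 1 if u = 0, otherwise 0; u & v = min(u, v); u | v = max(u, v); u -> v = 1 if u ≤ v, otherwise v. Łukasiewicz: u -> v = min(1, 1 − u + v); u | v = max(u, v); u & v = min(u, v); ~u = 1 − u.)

-0.53

Gödel evaluation:
  ~B: Gödel ¬ of 0.47 = 0 (operand ≠ 0)
  ~~B: Gödel ¬ of 0 = 1 (operand is 0)
  (A -> A): 0.83 ≤ 0.83, so result = 1
  ((A -> A) | A) = max(1, 0.83) = 1
  (~~B & ((A -> A) | A)) = min(1, 1) = 1
  ~(~~B & ((A -> A) | A)): Gödel ¬ of 1 = 0 (operand ≠ 0)
  ~~(~~B & ((A -> A) | A)): Gödel ¬ of 0 = 1 (operand is 0)
  ~~~(~~B & ((A -> A) | A)): Gödel ¬ of 1 = 0 (operand ≠ 0)
  Gödel value = 0
Łukasiewicz evaluation:
  ~B: Łukasiewicz ¬ gives 1 − 0.47 = 0.53
  ~~B: Łukasiewicz ¬ gives 1 − 0.53 = 0.47
  (A -> A): min(1, 1 − 0.83 + 0.83) = 1
  ((A -> A) | A) = max(1, 0.83) = 1
  (~~B & ((A -> A) | A)) = min(0.47, 1) = 0.47
  ~(~~B & ((A -> A) | A)): Łukasiewicz ¬ gives 1 − 0.47 = 0.53
  ~~(~~B & ((A -> A) | A)): Łukasiewicz ¬ gives 1 − 0.53 = 0.47
  ~~~(~~B & ((A -> A) | A)): Łukasiewicz ¬ gives 1 − 0.47 = 0.53
  Łukasiewicz value = 0.53
Difference: 0 − 0.53 = -0.53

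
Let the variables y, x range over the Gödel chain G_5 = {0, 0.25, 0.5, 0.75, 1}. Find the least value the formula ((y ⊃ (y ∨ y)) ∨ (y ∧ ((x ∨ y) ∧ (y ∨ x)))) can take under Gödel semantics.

1.00

Every assignment gives 1. For instance at y = 0, x = 0:
  (y ∨ y) = max(0, 0) = 0
  (y ⊃ (y ∨ y)): 0 ≤ 0, so result = 1
  (x ∨ y) = max(0, 0) = 0
  (y ∨ x) = max(0, 0) = 0
  ((x ∨ y) ∧ (y ∨ x)) = min(0, 0) = 0
  (y ∧ ((x ∨ y) ∧ (y ∨ x))) = min(0, 0) = 0
  ((y ⊃ (y ∨ y)) ∨ (y ∧ ((x ∨ y) ∧ (y ∨ x)))) = max(1, 0) = 1
All 25 assignments give value 1 — the formula is a G_5-tautology.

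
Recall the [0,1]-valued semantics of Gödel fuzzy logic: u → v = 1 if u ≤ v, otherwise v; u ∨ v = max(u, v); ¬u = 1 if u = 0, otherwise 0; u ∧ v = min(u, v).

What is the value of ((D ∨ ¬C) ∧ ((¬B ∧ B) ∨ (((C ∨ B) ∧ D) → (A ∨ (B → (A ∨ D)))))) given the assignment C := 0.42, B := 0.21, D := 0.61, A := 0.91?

0.61

¬C: Gödel ¬ of 0.42 = 0 (operand ≠ 0)
(D ∨ ¬C) = max(0.61, 0) = 0.61
¬B: Gödel ¬ of 0.21 = 0 (operand ≠ 0)
(¬B ∧ B) = min(0, 0.21) = 0
(C ∨ B) = max(0.42, 0.21) = 0.42
((C ∨ B) ∧ D) = min(0.42, 0.61) = 0.42
(A ∨ D) = max(0.91, 0.61) = 0.91
(B → (A ∨ D)): 0.21 ≤ 0.91, so result = 1
(A ∨ (B → (A ∨ D))) = max(0.91, 1) = 1
(((C ∨ B) ∧ D) → (A ∨ (B → (A ∨ D)))): 0.42 ≤ 1, so result = 1
((¬B ∧ B) ∨ (((C ∨ B) ∧ D) → (A ∨ (B → (A ∨ D))))) = max(0, 1) = 1
((D ∨ ¬C) ∧ ((¬B ∧ B) ∨ (((C ∨ B) ∧ D) → (A ∨ (B → (A ∨ D)))))) = min(0.61, 1) = 0.61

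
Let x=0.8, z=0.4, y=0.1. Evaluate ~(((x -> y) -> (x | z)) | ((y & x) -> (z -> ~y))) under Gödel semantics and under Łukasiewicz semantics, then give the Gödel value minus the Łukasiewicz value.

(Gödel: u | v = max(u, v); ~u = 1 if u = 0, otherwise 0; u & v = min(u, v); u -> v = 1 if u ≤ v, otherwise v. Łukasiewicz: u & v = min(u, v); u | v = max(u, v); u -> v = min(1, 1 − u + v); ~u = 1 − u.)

Gödel evaluation:
  (x -> y): 0.8 > 0.1, so result = 0.1
  (x | z) = max(0.8, 0.4) = 0.8
  ((x -> y) -> (x | z)): 0.1 ≤ 0.8, so result = 1
  (y & x) = min(0.1, 0.8) = 0.1
  ~y: Gödel ¬ of 0.1 = 0 (operand ≠ 0)
  (z -> ~y): 0.4 > 0, so result = 0
  ((y & x) -> (z -> ~y)): 0.1 > 0, so result = 0
  (((x -> y) -> (x | z)) | ((y & x) -> (z -> ~y))) = max(1, 0) = 1
  ~(((x -> y) -> (x | z)) | ((y & x) -> (z -> ~y))): Gödel ¬ of 1 = 0 (operand ≠ 0)
  Gödel value = 0
Łukasiewicz evaluation:
  (x -> y): min(1, 1 − 0.8 + 0.1) = 0.3
  (x | z) = max(0.8, 0.4) = 0.8
  ((x -> y) -> (x | z)): min(1, 1 − 0.3 + 0.8) = 1
  (y & x) = min(0.1, 0.8) = 0.1
  ~y: Łukasiewicz ¬ gives 1 − 0.1 = 0.9
  (z -> ~y): min(1, 1 − 0.4 + 0.9) = 1
  ((y & x) -> (z -> ~y)): min(1, 1 − 0.1 + 1) = 1
  (((x -> y) -> (x | z)) | ((y & x) -> (z -> ~y))) = max(1, 1) = 1
  ~(((x -> y) -> (x | z)) | ((y & x) -> (z -> ~y))): Łukasiewicz ¬ gives 1 − 1 = 0
  Łukasiewicz value = 0
Difference: 0 − 0 = 0.00

0.00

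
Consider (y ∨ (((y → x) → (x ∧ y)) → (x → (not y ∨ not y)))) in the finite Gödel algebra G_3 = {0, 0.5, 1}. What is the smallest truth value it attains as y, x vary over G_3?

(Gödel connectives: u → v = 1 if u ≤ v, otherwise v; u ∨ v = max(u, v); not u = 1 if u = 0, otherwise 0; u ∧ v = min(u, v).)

0.50

The minimum is attained at y = 0.5, x = 0.5:
  (y → x): 0.5 ≤ 0.5, so result = 1
  (x ∧ y) = min(0.5, 0.5) = 0.5
  ((y → x) → (x ∧ y)): 1 > 0.5, so result = 0.5
  not y: Gödel ¬ of 0.5 = 0 (operand ≠ 0)
  not y: Gödel ¬ of 0.5 = 0 (operand ≠ 0)
  (not y ∨ not y) = max(0, 0) = 0
  (x → (not y ∨ not y)): 0.5 > 0, so result = 0
  (((y → x) → (x ∧ y)) → (x → (not y ∨ not y))): 0.5 > 0, so result = 0
  (y ∨ (((y → x) → (x ∧ y)) → (x → (not y ∨ not y)))) = max(0.5, 0) = 0.5
Checking all 9 assignments confirms none give a value below 0.50.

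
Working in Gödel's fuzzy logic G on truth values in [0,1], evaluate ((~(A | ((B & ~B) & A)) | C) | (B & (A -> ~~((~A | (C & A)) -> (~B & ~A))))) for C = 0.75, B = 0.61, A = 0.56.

~B: Gödel ¬ of 0.61 = 0 (operand ≠ 0)
(B & ~B) = min(0.61, 0) = 0
((B & ~B) & A) = min(0, 0.56) = 0
(A | ((B & ~B) & A)) = max(0.56, 0) = 0.56
~(A | ((B & ~B) & A)): Gödel ¬ of 0.56 = 0 (operand ≠ 0)
(~(A | ((B & ~B) & A)) | C) = max(0, 0.75) = 0.75
~A: Gödel ¬ of 0.56 = 0 (operand ≠ 0)
(C & A) = min(0.75, 0.56) = 0.56
(~A | (C & A)) = max(0, 0.56) = 0.56
~B: Gödel ¬ of 0.61 = 0 (operand ≠ 0)
~A: Gödel ¬ of 0.56 = 0 (operand ≠ 0)
(~B & ~A) = min(0, 0) = 0
((~A | (C & A)) -> (~B & ~A)): 0.56 > 0, so result = 0
~((~A | (C & A)) -> (~B & ~A)): Gödel ¬ of 0 = 1 (operand is 0)
~~((~A | (C & A)) -> (~B & ~A)): Gödel ¬ of 1 = 0 (operand ≠ 0)
(A -> ~~((~A | (C & A)) -> (~B & ~A))): 0.56 > 0, so result = 0
(B & (A -> ~~((~A | (C & A)) -> (~B & ~A)))) = min(0.61, 0) = 0
((~(A | ((B & ~B) & A)) | C) | (B & (A -> ~~((~A | (C & A)) -> (~B & ~A))))) = max(0.75, 0) = 0.75

0.75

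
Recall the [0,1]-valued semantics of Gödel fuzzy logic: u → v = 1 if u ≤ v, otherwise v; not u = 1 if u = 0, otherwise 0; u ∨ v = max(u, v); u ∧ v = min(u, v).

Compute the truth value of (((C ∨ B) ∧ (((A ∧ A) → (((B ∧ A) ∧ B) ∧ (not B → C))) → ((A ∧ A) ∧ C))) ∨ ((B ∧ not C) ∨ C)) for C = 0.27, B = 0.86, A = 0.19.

(C ∨ B) = max(0.27, 0.86) = 0.86
(A ∧ A) = min(0.19, 0.19) = 0.19
(B ∧ A) = min(0.86, 0.19) = 0.19
((B ∧ A) ∧ B) = min(0.19, 0.86) = 0.19
not B: Gödel ¬ of 0.86 = 0 (operand ≠ 0)
(not B → C): 0 ≤ 0.27, so result = 1
(((B ∧ A) ∧ B) ∧ (not B → C)) = min(0.19, 1) = 0.19
((A ∧ A) → (((B ∧ A) ∧ B) ∧ (not B → C))): 0.19 ≤ 0.19, so result = 1
(A ∧ A) = min(0.19, 0.19) = 0.19
((A ∧ A) ∧ C) = min(0.19, 0.27) = 0.19
(((A ∧ A) → (((B ∧ A) ∧ B) ∧ (not B → C))) → ((A ∧ A) ∧ C)): 1 > 0.19, so result = 0.19
((C ∨ B) ∧ (((A ∧ A) → (((B ∧ A) ∧ B) ∧ (not B → C))) → ((A ∧ A) ∧ C))) = min(0.86, 0.19) = 0.19
not C: Gödel ¬ of 0.27 = 0 (operand ≠ 0)
(B ∧ not C) = min(0.86, 0) = 0
((B ∧ not C) ∨ C) = max(0, 0.27) = 0.27
(((C ∨ B) ∧ (((A ∧ A) → (((B ∧ A) ∧ B) ∧ (not B → C))) → ((A ∧ A) ∧ C))) ∨ ((B ∧ not C) ∨ C)) = max(0.19, 0.27) = 0.27

0.27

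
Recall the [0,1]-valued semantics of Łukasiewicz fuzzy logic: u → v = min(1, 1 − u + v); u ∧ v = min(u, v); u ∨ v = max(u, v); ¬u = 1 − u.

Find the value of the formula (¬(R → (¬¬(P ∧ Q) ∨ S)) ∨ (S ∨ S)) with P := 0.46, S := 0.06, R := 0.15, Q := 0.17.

(P ∧ Q) = min(0.46, 0.17) = 0.17
¬(P ∧ Q): Łukasiewicz ¬ gives 1 − 0.17 = 0.83
¬¬(P ∧ Q): Łukasiewicz ¬ gives 1 − 0.83 = 0.17
(¬¬(P ∧ Q) ∨ S) = max(0.17, 0.06) = 0.17
(R → (¬¬(P ∧ Q) ∨ S)): min(1, 1 − 0.15 + 0.17) = 1
¬(R → (¬¬(P ∧ Q) ∨ S)): Łukasiewicz ¬ gives 1 − 1 = 0
(S ∨ S) = max(0.06, 0.06) = 0.06
(¬(R → (¬¬(P ∧ Q) ∨ S)) ∨ (S ∨ S)) = max(0, 0.06) = 0.06

0.06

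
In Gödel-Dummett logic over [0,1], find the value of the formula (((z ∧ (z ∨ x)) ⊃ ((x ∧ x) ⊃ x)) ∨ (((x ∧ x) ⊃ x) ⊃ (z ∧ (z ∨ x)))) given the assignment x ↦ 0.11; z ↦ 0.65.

1.00

(z ∨ x) = max(0.65, 0.11) = 0.65
(z ∧ (z ∨ x)) = min(0.65, 0.65) = 0.65
(x ∧ x) = min(0.11, 0.11) = 0.11
((x ∧ x) ⊃ x): 0.11 ≤ 0.11, so result = 1
((z ∧ (z ∨ x)) ⊃ ((x ∧ x) ⊃ x)): 0.65 ≤ 1, so result = 1
(x ∧ x) = min(0.11, 0.11) = 0.11
((x ∧ x) ⊃ x): 0.11 ≤ 0.11, so result = 1
(z ∨ x) = max(0.65, 0.11) = 0.65
(z ∧ (z ∨ x)) = min(0.65, 0.65) = 0.65
(((x ∧ x) ⊃ x) ⊃ (z ∧ (z ∨ x))): 1 > 0.65, so result = 0.65
(((z ∧ (z ∨ x)) ⊃ ((x ∧ x) ⊃ x)) ∨ (((x ∧ x) ⊃ x) ⊃ (z ∧ (z ∨ x)))) = max(1, 0.65) = 1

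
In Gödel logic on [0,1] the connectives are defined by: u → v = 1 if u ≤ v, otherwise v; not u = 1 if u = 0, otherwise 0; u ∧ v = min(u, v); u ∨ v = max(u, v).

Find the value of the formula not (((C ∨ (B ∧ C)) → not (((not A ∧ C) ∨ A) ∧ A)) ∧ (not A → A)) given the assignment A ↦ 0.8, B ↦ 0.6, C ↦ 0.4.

1.00

(B ∧ C) = min(0.6, 0.4) = 0.4
(C ∨ (B ∧ C)) = max(0.4, 0.4) = 0.4
not A: Gödel ¬ of 0.8 = 0 (operand ≠ 0)
(not A ∧ C) = min(0, 0.4) = 0
((not A ∧ C) ∨ A) = max(0, 0.8) = 0.8
(((not A ∧ C) ∨ A) ∧ A) = min(0.8, 0.8) = 0.8
not (((not A ∧ C) ∨ A) ∧ A): Gödel ¬ of 0.8 = 0 (operand ≠ 0)
((C ∨ (B ∧ C)) → not (((not A ∧ C) ∨ A) ∧ A)): 0.4 > 0, so result = 0
not A: Gödel ¬ of 0.8 = 0 (operand ≠ 0)
(not A → A): 0 ≤ 0.8, so result = 1
(((C ∨ (B ∧ C)) → not (((not A ∧ C) ∨ A) ∧ A)) ∧ (not A → A)) = min(0, 1) = 0
not (((C ∨ (B ∧ C)) → not (((not A ∧ C) ∨ A) ∧ A)) ∧ (not A → A)): Gödel ¬ of 0 = 1 (operand is 0)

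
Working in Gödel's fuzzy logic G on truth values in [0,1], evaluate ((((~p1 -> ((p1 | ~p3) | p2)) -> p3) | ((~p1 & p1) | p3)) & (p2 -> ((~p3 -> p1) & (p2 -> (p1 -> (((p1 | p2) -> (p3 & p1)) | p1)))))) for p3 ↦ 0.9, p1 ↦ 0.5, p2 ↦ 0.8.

0.90

~p1: Gödel ¬ of 0.5 = 0 (operand ≠ 0)
~p3: Gödel ¬ of 0.9 = 0 (operand ≠ 0)
(p1 | ~p3) = max(0.5, 0) = 0.5
((p1 | ~p3) | p2) = max(0.5, 0.8) = 0.8
(~p1 -> ((p1 | ~p3) | p2)): 0 ≤ 0.8, so result = 1
((~p1 -> ((p1 | ~p3) | p2)) -> p3): 1 > 0.9, so result = 0.9
~p1: Gödel ¬ of 0.5 = 0 (operand ≠ 0)
(~p1 & p1) = min(0, 0.5) = 0
((~p1 & p1) | p3) = max(0, 0.9) = 0.9
(((~p1 -> ((p1 | ~p3) | p2)) -> p3) | ((~p1 & p1) | p3)) = max(0.9, 0.9) = 0.9
~p3: Gödel ¬ of 0.9 = 0 (operand ≠ 0)
(~p3 -> p1): 0 ≤ 0.5, so result = 1
(p1 | p2) = max(0.5, 0.8) = 0.8
(p3 & p1) = min(0.9, 0.5) = 0.5
((p1 | p2) -> (p3 & p1)): 0.8 > 0.5, so result = 0.5
(((p1 | p2) -> (p3 & p1)) | p1) = max(0.5, 0.5) = 0.5
(p1 -> (((p1 | p2) -> (p3 & p1)) | p1)): 0.5 ≤ 0.5, so result = 1
(p2 -> (p1 -> (((p1 | p2) -> (p3 & p1)) | p1))): 0.8 ≤ 1, so result = 1
((~p3 -> p1) & (p2 -> (p1 -> (((p1 | p2) -> (p3 & p1)) | p1)))) = min(1, 1) = 1
(p2 -> ((~p3 -> p1) & (p2 -> (p1 -> (((p1 | p2) -> (p3 & p1)) | p1))))): 0.8 ≤ 1, so result = 1
((((~p1 -> ((p1 | ~p3) | p2)) -> p3) | ((~p1 & p1) | p3)) & (p2 -> ((~p3 -> p1) & (p2 -> (p1 -> (((p1 | p2) -> (p3 & p1)) | p1)))))) = min(0.9, 1) = 0.9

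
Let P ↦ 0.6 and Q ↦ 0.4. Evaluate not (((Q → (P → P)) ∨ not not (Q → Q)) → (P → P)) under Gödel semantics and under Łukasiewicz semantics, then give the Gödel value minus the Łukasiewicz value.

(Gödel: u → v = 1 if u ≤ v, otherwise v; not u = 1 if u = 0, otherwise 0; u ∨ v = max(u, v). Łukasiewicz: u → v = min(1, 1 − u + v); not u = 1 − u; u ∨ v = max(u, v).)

0.00

Gödel evaluation:
  (P → P): 0.6 ≤ 0.6, so result = 1
  (Q → (P → P)): 0.4 ≤ 1, so result = 1
  (Q → Q): 0.4 ≤ 0.4, so result = 1
  not (Q → Q): Gödel ¬ of 1 = 0 (operand ≠ 0)
  not not (Q → Q): Gödel ¬ of 0 = 1 (operand is 0)
  ((Q → (P → P)) ∨ not not (Q → Q)) = max(1, 1) = 1
  (P → P): 0.6 ≤ 0.6, so result = 1
  (((Q → (P → P)) ∨ not not (Q → Q)) → (P → P)): 1 ≤ 1, so result = 1
  not (((Q → (P → P)) ∨ not not (Q → Q)) → (P → P)): Gödel ¬ of 1 = 0 (operand ≠ 0)
  Gödel value = 0
Łukasiewicz evaluation:
  (P → P): min(1, 1 − 0.6 + 0.6) = 1
  (Q → (P → P)): min(1, 1 − 0.4 + 1) = 1
  (Q → Q): min(1, 1 − 0.4 + 0.4) = 1
  not (Q → Q): Łukasiewicz ¬ gives 1 − 1 = 0
  not not (Q → Q): Łukasiewicz ¬ gives 1 − 0 = 1
  ((Q → (P → P)) ∨ not not (Q → Q)) = max(1, 1) = 1
  (P → P): min(1, 1 − 0.6 + 0.6) = 1
  (((Q → (P → P)) ∨ not not (Q → Q)) → (P → P)): min(1, 1 − 1 + 1) = 1
  not (((Q → (P → P)) ∨ not not (Q → Q)) → (P → P)): Łukasiewicz ¬ gives 1 − 1 = 0
  Łukasiewicz value = 0
Difference: 0 − 0 = 0.00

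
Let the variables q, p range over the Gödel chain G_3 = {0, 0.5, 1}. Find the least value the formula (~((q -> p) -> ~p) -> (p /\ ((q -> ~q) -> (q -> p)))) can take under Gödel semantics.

0.50

The minimum is attained at q = 0, p = 0.5:
  (q -> p): 0 ≤ 0.5, so result = 1
  ~p: Gödel ¬ of 0.5 = 0 (operand ≠ 0)
  ((q -> p) -> ~p): 1 > 0, so result = 0
  ~((q -> p) -> ~p): Gödel ¬ of 0 = 1 (operand is 0)
  ~q: Gödel ¬ of 0 = 1 (operand is 0)
  (q -> ~q): 0 ≤ 1, so result = 1
  (q -> p): 0 ≤ 0.5, so result = 1
  ((q -> ~q) -> (q -> p)): 1 ≤ 1, so result = 1
  (p /\ ((q -> ~q) -> (q -> p))) = min(0.5, 1) = 0.5
  (~((q -> p) -> ~p) -> (p /\ ((q -> ~q) -> (q -> p)))): 1 > 0.5, so result = 0.5
Checking all 9 assignments confirms none give a value below 0.50.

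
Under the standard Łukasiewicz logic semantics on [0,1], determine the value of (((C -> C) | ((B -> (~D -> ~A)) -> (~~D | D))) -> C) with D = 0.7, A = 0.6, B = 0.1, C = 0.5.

0.50

(C -> C): min(1, 1 − 0.5 + 0.5) = 1
~D: Łukasiewicz ¬ gives 1 − 0.7 = 0.3
~A: Łukasiewicz ¬ gives 1 − 0.6 = 0.4
(~D -> ~A): min(1, 1 − 0.3 + 0.4) = 1
(B -> (~D -> ~A)): min(1, 1 − 0.1 + 1) = 1
~D: Łukasiewicz ¬ gives 1 − 0.7 = 0.3
~~D: Łukasiewicz ¬ gives 1 − 0.3 = 0.7
(~~D | D) = max(0.7, 0.7) = 0.7
((B -> (~D -> ~A)) -> (~~D | D)): min(1, 1 − 1 + 0.7) = 0.7
((C -> C) | ((B -> (~D -> ~A)) -> (~~D | D))) = max(1, 0.7) = 1
(((C -> C) | ((B -> (~D -> ~A)) -> (~~D | D))) -> C): min(1, 1 − 1 + 0.5) = 0.5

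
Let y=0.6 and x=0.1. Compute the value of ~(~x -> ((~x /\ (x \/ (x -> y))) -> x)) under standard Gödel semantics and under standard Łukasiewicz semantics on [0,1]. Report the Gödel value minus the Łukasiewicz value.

Gödel evaluation:
  ~x: Gödel ¬ of 0.1 = 0 (operand ≠ 0)
  ~x: Gödel ¬ of 0.1 = 0 (operand ≠ 0)
  (x -> y): 0.1 ≤ 0.6, so result = 1
  (x \/ (x -> y)) = max(0.1, 1) = 1
  (~x /\ (x \/ (x -> y))) = min(0, 1) = 0
  ((~x /\ (x \/ (x -> y))) -> x): 0 ≤ 0.1, so result = 1
  (~x -> ((~x /\ (x \/ (x -> y))) -> x)): 0 ≤ 1, so result = 1
  ~(~x -> ((~x /\ (x \/ (x -> y))) -> x)): Gödel ¬ of 1 = 0 (operand ≠ 0)
  Gödel value = 0
Łukasiewicz evaluation:
  ~x: Łukasiewicz ¬ gives 1 − 0.1 = 0.9
  ~x: Łukasiewicz ¬ gives 1 − 0.1 = 0.9
  (x -> y): min(1, 1 − 0.1 + 0.6) = 1
  (x \/ (x -> y)) = max(0.1, 1) = 1
  (~x /\ (x \/ (x -> y))) = min(0.9, 1) = 0.9
  ((~x /\ (x \/ (x -> y))) -> x): min(1, 1 − 0.9 + 0.1) = 0.2
  (~x -> ((~x /\ (x \/ (x -> y))) -> x)): min(1, 1 − 0.9 + 0.2) = 0.3
  ~(~x -> ((~x /\ (x \/ (x -> y))) -> x)): Łukasiewicz ¬ gives 1 − 0.3 = 0.7
  Łukasiewicz value = 0.7
Difference: 0 − 0.7 = -0.70

-0.70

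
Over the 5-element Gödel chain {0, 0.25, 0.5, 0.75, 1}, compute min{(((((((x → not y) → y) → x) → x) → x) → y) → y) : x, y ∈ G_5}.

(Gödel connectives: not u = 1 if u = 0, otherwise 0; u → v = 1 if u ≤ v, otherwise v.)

0.25

The minimum is attained at x = 0, y = 0.25:
  not y: Gödel ¬ of 0.25 = 0 (operand ≠ 0)
  (x → not y): 0 ≤ 0, so result = 1
  ((x → not y) → y): 1 > 0.25, so result = 0.25
  (((x → not y) → y) → x): 0.25 > 0, so result = 0
  ((((x → not y) → y) → x) → x): 0 ≤ 0, so result = 1
  (((((x → not y) → y) → x) → x) → x): 1 > 0, so result = 0
  ((((((x → not y) → y) → x) → x) → x) → y): 0 ≤ 0.25, so result = 1
  (((((((x → not y) → y) → x) → x) → x) → y) → y): 1 > 0.25, so result = 0.25
Checking all 25 assignments confirms none give a value below 0.25.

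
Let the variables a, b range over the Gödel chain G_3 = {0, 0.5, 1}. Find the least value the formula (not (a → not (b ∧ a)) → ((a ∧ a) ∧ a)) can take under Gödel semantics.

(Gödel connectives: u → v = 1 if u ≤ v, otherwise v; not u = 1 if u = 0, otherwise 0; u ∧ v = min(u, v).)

The minimum is attained at a = 0.5, b = 0.5:
  (b ∧ a) = min(0.5, 0.5) = 0.5
  not (b ∧ a): Gödel ¬ of 0.5 = 0 (operand ≠ 0)
  (a → not (b ∧ a)): 0.5 > 0, so result = 0
  not (a → not (b ∧ a)): Gödel ¬ of 0 = 1 (operand is 0)
  (a ∧ a) = min(0.5, 0.5) = 0.5
  ((a ∧ a) ∧ a) = min(0.5, 0.5) = 0.5
  (not (a → not (b ∧ a)) → ((a ∧ a) ∧ a)): 1 > 0.5, so result = 0.5
Checking all 9 assignments confirms none give a value below 0.50.

0.50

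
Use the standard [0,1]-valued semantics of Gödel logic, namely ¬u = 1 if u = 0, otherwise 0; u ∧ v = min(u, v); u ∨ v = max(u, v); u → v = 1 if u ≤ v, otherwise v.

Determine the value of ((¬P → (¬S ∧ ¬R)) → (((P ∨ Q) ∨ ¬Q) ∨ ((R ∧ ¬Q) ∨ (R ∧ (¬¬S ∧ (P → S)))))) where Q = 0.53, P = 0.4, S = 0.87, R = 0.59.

0.59

¬P: Gödel ¬ of 0.4 = 0 (operand ≠ 0)
¬S: Gödel ¬ of 0.87 = 0 (operand ≠ 0)
¬R: Gödel ¬ of 0.59 = 0 (operand ≠ 0)
(¬S ∧ ¬R) = min(0, 0) = 0
(¬P → (¬S ∧ ¬R)): 0 ≤ 0, so result = 1
(P ∨ Q) = max(0.4, 0.53) = 0.53
¬Q: Gödel ¬ of 0.53 = 0 (operand ≠ 0)
((P ∨ Q) ∨ ¬Q) = max(0.53, 0) = 0.53
¬Q: Gödel ¬ of 0.53 = 0 (operand ≠ 0)
(R ∧ ¬Q) = min(0.59, 0) = 0
¬S: Gödel ¬ of 0.87 = 0 (operand ≠ 0)
¬¬S: Gödel ¬ of 0 = 1 (operand is 0)
(P → S): 0.4 ≤ 0.87, so result = 1
(¬¬S ∧ (P → S)) = min(1, 1) = 1
(R ∧ (¬¬S ∧ (P → S))) = min(0.59, 1) = 0.59
((R ∧ ¬Q) ∨ (R ∧ (¬¬S ∧ (P → S)))) = max(0, 0.59) = 0.59
(((P ∨ Q) ∨ ¬Q) ∨ ((R ∧ ¬Q) ∨ (R ∧ (¬¬S ∧ (P → S))))) = max(0.53, 0.59) = 0.59
((¬P → (¬S ∧ ¬R)) → (((P ∨ Q) ∨ ¬Q) ∨ ((R ∧ ¬Q) ∨ (R ∧ (¬¬S ∧ (P → S)))))): 1 > 0.59, so result = 0.59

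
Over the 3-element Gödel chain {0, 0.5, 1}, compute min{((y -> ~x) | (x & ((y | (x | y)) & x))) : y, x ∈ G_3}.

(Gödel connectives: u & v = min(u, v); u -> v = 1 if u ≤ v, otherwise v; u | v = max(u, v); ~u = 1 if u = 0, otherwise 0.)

The minimum is attained at y = 0.5, x = 0.5:
  ~x: Gödel ¬ of 0.5 = 0 (operand ≠ 0)
  (y -> ~x): 0.5 > 0, so result = 0
  (x | y) = max(0.5, 0.5) = 0.5
  (y | (x | y)) = max(0.5, 0.5) = 0.5
  ((y | (x | y)) & x) = min(0.5, 0.5) = 0.5
  (x & ((y | (x | y)) & x)) = min(0.5, 0.5) = 0.5
  ((y -> ~x) | (x & ((y | (x | y)) & x))) = max(0, 0.5) = 0.5
Checking all 9 assignments confirms none give a value below 0.50.

0.50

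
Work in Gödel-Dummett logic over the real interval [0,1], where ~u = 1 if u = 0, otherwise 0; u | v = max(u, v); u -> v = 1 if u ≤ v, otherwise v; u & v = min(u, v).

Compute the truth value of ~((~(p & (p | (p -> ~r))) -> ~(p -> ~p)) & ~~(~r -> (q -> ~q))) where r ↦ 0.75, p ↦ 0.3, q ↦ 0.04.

~r: Gödel ¬ of 0.75 = 0 (operand ≠ 0)
(p -> ~r): 0.3 > 0, so result = 0
(p | (p -> ~r)) = max(0.3, 0) = 0.3
(p & (p | (p -> ~r))) = min(0.3, 0.3) = 0.3
~(p & (p | (p -> ~r))): Gödel ¬ of 0.3 = 0 (operand ≠ 0)
~p: Gödel ¬ of 0.3 = 0 (operand ≠ 0)
(p -> ~p): 0.3 > 0, so result = 0
~(p -> ~p): Gödel ¬ of 0 = 1 (operand is 0)
(~(p & (p | (p -> ~r))) -> ~(p -> ~p)): 0 ≤ 1, so result = 1
~r: Gödel ¬ of 0.75 = 0 (operand ≠ 0)
~q: Gödel ¬ of 0.04 = 0 (operand ≠ 0)
(q -> ~q): 0.04 > 0, so result = 0
(~r -> (q -> ~q)): 0 ≤ 0, so result = 1
~(~r -> (q -> ~q)): Gödel ¬ of 1 = 0 (operand ≠ 0)
~~(~r -> (q -> ~q)): Gödel ¬ of 0 = 1 (operand is 0)
((~(p & (p | (p -> ~r))) -> ~(p -> ~p)) & ~~(~r -> (q -> ~q))) = min(1, 1) = 1
~((~(p & (p | (p -> ~r))) -> ~(p -> ~p)) & ~~(~r -> (q -> ~q))): Gödel ¬ of 1 = 0 (operand ≠ 0)

0.00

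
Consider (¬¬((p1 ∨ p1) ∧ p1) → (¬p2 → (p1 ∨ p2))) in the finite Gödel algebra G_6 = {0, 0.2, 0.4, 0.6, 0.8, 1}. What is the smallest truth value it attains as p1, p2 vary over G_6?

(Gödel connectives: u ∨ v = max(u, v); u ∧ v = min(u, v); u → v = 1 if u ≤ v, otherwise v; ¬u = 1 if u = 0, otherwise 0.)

The minimum is attained at p1 = 0.2, p2 = 0:
  (p1 ∨ p1) = max(0.2, 0.2) = 0.2
  ((p1 ∨ p1) ∧ p1) = min(0.2, 0.2) = 0.2
  ¬((p1 ∨ p1) ∧ p1): Gödel ¬ of 0.2 = 0 (operand ≠ 0)
  ¬¬((p1 ∨ p1) ∧ p1): Gödel ¬ of 0 = 1 (operand is 0)
  ¬p2: Gödel ¬ of 0 = 1 (operand is 0)
  (p1 ∨ p2) = max(0.2, 0) = 0.2
  (¬p2 → (p1 ∨ p2)): 1 > 0.2, so result = 0.2
  (¬¬((p1 ∨ p1) ∧ p1) → (¬p2 → (p1 ∨ p2))): 1 > 0.2, so result = 0.2
Checking all 36 assignments confirms none give a value below 0.20.

0.20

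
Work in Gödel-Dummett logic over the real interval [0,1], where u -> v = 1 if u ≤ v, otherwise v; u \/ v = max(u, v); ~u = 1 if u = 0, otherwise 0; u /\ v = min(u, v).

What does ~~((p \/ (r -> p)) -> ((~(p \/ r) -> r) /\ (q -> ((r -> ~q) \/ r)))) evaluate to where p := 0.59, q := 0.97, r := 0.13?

(r -> p): 0.13 ≤ 0.59, so result = 1
(p \/ (r -> p)) = max(0.59, 1) = 1
(p \/ r) = max(0.59, 0.13) = 0.59
~(p \/ r): Gödel ¬ of 0.59 = 0 (operand ≠ 0)
(~(p \/ r) -> r): 0 ≤ 0.13, so result = 1
~q: Gödel ¬ of 0.97 = 0 (operand ≠ 0)
(r -> ~q): 0.13 > 0, so result = 0
((r -> ~q) \/ r) = max(0, 0.13) = 0.13
(q -> ((r -> ~q) \/ r)): 0.97 > 0.13, so result = 0.13
((~(p \/ r) -> r) /\ (q -> ((r -> ~q) \/ r))) = min(1, 0.13) = 0.13
((p \/ (r -> p)) -> ((~(p \/ r) -> r) /\ (q -> ((r -> ~q) \/ r)))): 1 > 0.13, so result = 0.13
~((p \/ (r -> p)) -> ((~(p \/ r) -> r) /\ (q -> ((r -> ~q) \/ r)))): Gödel ¬ of 0.13 = 0 (operand ≠ 0)
~~((p \/ (r -> p)) -> ((~(p \/ r) -> r) /\ (q -> ((r -> ~q) \/ r)))): Gödel ¬ of 0 = 1 (operand is 0)

1.00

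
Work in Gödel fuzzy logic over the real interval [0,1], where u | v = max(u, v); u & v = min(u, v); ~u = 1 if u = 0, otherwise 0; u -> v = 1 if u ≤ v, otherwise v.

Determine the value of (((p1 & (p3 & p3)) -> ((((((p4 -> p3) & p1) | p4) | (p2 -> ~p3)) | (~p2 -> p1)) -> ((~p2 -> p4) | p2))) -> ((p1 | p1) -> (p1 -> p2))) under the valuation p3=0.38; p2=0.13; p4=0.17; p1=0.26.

0.13

(p3 & p3) = min(0.38, 0.38) = 0.38
(p1 & (p3 & p3)) = min(0.26, 0.38) = 0.26
(p4 -> p3): 0.17 ≤ 0.38, so result = 1
((p4 -> p3) & p1) = min(1, 0.26) = 0.26
(((p4 -> p3) & p1) | p4) = max(0.26, 0.17) = 0.26
~p3: Gödel ¬ of 0.38 = 0 (operand ≠ 0)
(p2 -> ~p3): 0.13 > 0, so result = 0
((((p4 -> p3) & p1) | p4) | (p2 -> ~p3)) = max(0.26, 0) = 0.26
~p2: Gödel ¬ of 0.13 = 0 (operand ≠ 0)
(~p2 -> p1): 0 ≤ 0.26, so result = 1
(((((p4 -> p3) & p1) | p4) | (p2 -> ~p3)) | (~p2 -> p1)) = max(0.26, 1) = 1
~p2: Gödel ¬ of 0.13 = 0 (operand ≠ 0)
(~p2 -> p4): 0 ≤ 0.17, so result = 1
((~p2 -> p4) | p2) = max(1, 0.13) = 1
((((((p4 -> p3) & p1) | p4) | (p2 -> ~p3)) | (~p2 -> p1)) -> ((~p2 -> p4) | p2)): 1 ≤ 1, so result = 1
((p1 & (p3 & p3)) -> ((((((p4 -> p3) & p1) | p4) | (p2 -> ~p3)) | (~p2 -> p1)) -> ((~p2 -> p4) | p2))): 0.26 ≤ 1, so result = 1
(p1 | p1) = max(0.26, 0.26) = 0.26
(p1 -> p2): 0.26 > 0.13, so result = 0.13
((p1 | p1) -> (p1 -> p2)): 0.26 > 0.13, so result = 0.13
(((p1 & (p3 & p3)) -> ((((((p4 -> p3) & p1) | p4) | (p2 -> ~p3)) | (~p2 -> p1)) -> ((~p2 -> p4) | p2))) -> ((p1 | p1) -> (p1 -> p2))): 1 > 0.13, so result = 0.13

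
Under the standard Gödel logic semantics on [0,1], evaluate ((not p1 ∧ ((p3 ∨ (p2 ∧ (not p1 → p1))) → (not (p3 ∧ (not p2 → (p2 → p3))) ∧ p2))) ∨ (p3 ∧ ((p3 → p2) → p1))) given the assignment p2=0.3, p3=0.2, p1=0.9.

not p1: Gödel ¬ of 0.9 = 0 (operand ≠ 0)
not p1: Gödel ¬ of 0.9 = 0 (operand ≠ 0)
(not p1 → p1): 0 ≤ 0.9, so result = 1
(p2 ∧ (not p1 → p1)) = min(0.3, 1) = 0.3
(p3 ∨ (p2 ∧ (not p1 → p1))) = max(0.2, 0.3) = 0.3
not p2: Gödel ¬ of 0.3 = 0 (operand ≠ 0)
(p2 → p3): 0.3 > 0.2, so result = 0.2
(not p2 → (p2 → p3)): 0 ≤ 0.2, so result = 1
(p3 ∧ (not p2 → (p2 → p3))) = min(0.2, 1) = 0.2
not (p3 ∧ (not p2 → (p2 → p3))): Gödel ¬ of 0.2 = 0 (operand ≠ 0)
(not (p3 ∧ (not p2 → (p2 → p3))) ∧ p2) = min(0, 0.3) = 0
((p3 ∨ (p2 ∧ (not p1 → p1))) → (not (p3 ∧ (not p2 → (p2 → p3))) ∧ p2)): 0.3 > 0, so result = 0
(not p1 ∧ ((p3 ∨ (p2 ∧ (not p1 → p1))) → (not (p3 ∧ (not p2 → (p2 → p3))) ∧ p2))) = min(0, 0) = 0
(p3 → p2): 0.2 ≤ 0.3, so result = 1
((p3 → p2) → p1): 1 > 0.9, so result = 0.9
(p3 ∧ ((p3 → p2) → p1)) = min(0.2, 0.9) = 0.2
((not p1 ∧ ((p3 ∨ (p2 ∧ (not p1 → p1))) → (not (p3 ∧ (not p2 → (p2 → p3))) ∧ p2))) ∨ (p3 ∧ ((p3 → p2) → p1))) = max(0, 0.2) = 0.2

0.20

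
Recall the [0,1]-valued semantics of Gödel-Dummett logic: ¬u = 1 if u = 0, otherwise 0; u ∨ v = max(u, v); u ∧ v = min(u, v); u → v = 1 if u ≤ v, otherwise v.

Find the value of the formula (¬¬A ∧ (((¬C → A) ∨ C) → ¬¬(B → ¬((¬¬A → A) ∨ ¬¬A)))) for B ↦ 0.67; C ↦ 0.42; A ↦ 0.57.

¬A: Gödel ¬ of 0.57 = 0 (operand ≠ 0)
¬¬A: Gödel ¬ of 0 = 1 (operand is 0)
¬C: Gödel ¬ of 0.42 = 0 (operand ≠ 0)
(¬C → A): 0 ≤ 0.57, so result = 1
((¬C → A) ∨ C) = max(1, 0.42) = 1
¬A: Gödel ¬ of 0.57 = 0 (operand ≠ 0)
¬¬A: Gödel ¬ of 0 = 1 (operand is 0)
(¬¬A → A): 1 > 0.57, so result = 0.57
¬A: Gödel ¬ of 0.57 = 0 (operand ≠ 0)
¬¬A: Gödel ¬ of 0 = 1 (operand is 0)
((¬¬A → A) ∨ ¬¬A) = max(0.57, 1) = 1
¬((¬¬A → A) ∨ ¬¬A): Gödel ¬ of 1 = 0 (operand ≠ 0)
(B → ¬((¬¬A → A) ∨ ¬¬A)): 0.67 > 0, so result = 0
¬(B → ¬((¬¬A → A) ∨ ¬¬A)): Gödel ¬ of 0 = 1 (operand is 0)
¬¬(B → ¬((¬¬A → A) ∨ ¬¬A)): Gödel ¬ of 1 = 0 (operand ≠ 0)
(((¬C → A) ∨ C) → ¬¬(B → ¬((¬¬A → A) ∨ ¬¬A))): 1 > 0, so result = 0
(¬¬A ∧ (((¬C → A) ∨ C) → ¬¬(B → ¬((¬¬A → A) ∨ ¬¬A)))) = min(1, 0) = 0

0.00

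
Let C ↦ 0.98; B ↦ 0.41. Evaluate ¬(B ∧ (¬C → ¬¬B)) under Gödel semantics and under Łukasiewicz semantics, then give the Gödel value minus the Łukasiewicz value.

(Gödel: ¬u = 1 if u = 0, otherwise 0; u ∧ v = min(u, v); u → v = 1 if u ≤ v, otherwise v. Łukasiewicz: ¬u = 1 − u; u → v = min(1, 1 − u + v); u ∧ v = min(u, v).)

-0.59

Gödel evaluation:
  ¬C: Gödel ¬ of 0.98 = 0 (operand ≠ 0)
  ¬B: Gödel ¬ of 0.41 = 0 (operand ≠ 0)
  ¬¬B: Gödel ¬ of 0 = 1 (operand is 0)
  (¬C → ¬¬B): 0 ≤ 1, so result = 1
  (B ∧ (¬C → ¬¬B)) = min(0.41, 1) = 0.41
  ¬(B ∧ (¬C → ¬¬B)): Gödel ¬ of 0.41 = 0 (operand ≠ 0)
  Gödel value = 0
Łukasiewicz evaluation:
  ¬C: Łukasiewicz ¬ gives 1 − 0.98 = 0.02
  ¬B: Łukasiewicz ¬ gives 1 − 0.41 = 0.59
  ¬¬B: Łukasiewicz ¬ gives 1 − 0.59 = 0.41
  (¬C → ¬¬B): min(1, 1 − 0.02 + 0.41) = 1
  (B ∧ (¬C → ¬¬B)) = min(0.41, 1) = 0.41
  ¬(B ∧ (¬C → ¬¬B)): Łukasiewicz ¬ gives 1 − 0.41 = 0.59
  Łukasiewicz value = 0.59
Difference: 0 − 0.59 = -0.59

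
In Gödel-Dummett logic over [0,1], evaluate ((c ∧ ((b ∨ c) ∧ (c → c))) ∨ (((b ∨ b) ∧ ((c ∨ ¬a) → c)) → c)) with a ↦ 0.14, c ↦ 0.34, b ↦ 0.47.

(b ∨ c) = max(0.47, 0.34) = 0.47
(c → c): 0.34 ≤ 0.34, so result = 1
((b ∨ c) ∧ (c → c)) = min(0.47, 1) = 0.47
(c ∧ ((b ∨ c) ∧ (c → c))) = min(0.34, 0.47) = 0.34
(b ∨ b) = max(0.47, 0.47) = 0.47
¬a: Gödel ¬ of 0.14 = 0 (operand ≠ 0)
(c ∨ ¬a) = max(0.34, 0) = 0.34
((c ∨ ¬a) → c): 0.34 ≤ 0.34, so result = 1
((b ∨ b) ∧ ((c ∨ ¬a) → c)) = min(0.47, 1) = 0.47
(((b ∨ b) ∧ ((c ∨ ¬a) → c)) → c): 0.47 > 0.34, so result = 0.34
((c ∧ ((b ∨ c) ∧ (c → c))) ∨ (((b ∨ b) ∧ ((c ∨ ¬a) → c)) → c)) = max(0.34, 0.34) = 0.34

0.34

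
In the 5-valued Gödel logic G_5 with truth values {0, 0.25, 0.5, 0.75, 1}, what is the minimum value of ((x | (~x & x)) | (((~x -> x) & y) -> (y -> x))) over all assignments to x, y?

0.25

The minimum is attained at x = 0.25, y = 0.5:
  ~x: Gödel ¬ of 0.25 = 0 (operand ≠ 0)
  (~x & x) = min(0, 0.25) = 0
  (x | (~x & x)) = max(0.25, 0) = 0.25
  ~x: Gödel ¬ of 0.25 = 0 (operand ≠ 0)
  (~x -> x): 0 ≤ 0.25, so result = 1
  ((~x -> x) & y) = min(1, 0.5) = 0.5
  (y -> x): 0.5 > 0.25, so result = 0.25
  (((~x -> x) & y) -> (y -> x)): 0.5 > 0.25, so result = 0.25
  ((x | (~x & x)) | (((~x -> x) & y) -> (y -> x))) = max(0.25, 0.25) = 0.25
Checking all 25 assignments confirms none give a value below 0.25.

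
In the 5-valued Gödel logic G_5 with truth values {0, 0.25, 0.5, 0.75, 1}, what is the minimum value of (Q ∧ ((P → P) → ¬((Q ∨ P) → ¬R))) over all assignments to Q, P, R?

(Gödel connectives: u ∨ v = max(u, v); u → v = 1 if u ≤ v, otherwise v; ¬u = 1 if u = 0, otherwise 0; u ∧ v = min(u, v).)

0.00

The minimum is attained at Q = 0, P = 0, R = 0:
  (P → P): 0 ≤ 0, so result = 1
  (Q ∨ P) = max(0, 0) = 0
  ¬R: Gödel ¬ of 0 = 1 (operand is 0)
  ((Q ∨ P) → ¬R): 0 ≤ 1, so result = 1
  ¬((Q ∨ P) → ¬R): Gödel ¬ of 1 = 0 (operand ≠ 0)
  ((P → P) → ¬((Q ∨ P) → ¬R)): 1 > 0, so result = 0
  (Q ∧ ((P → P) → ¬((Q ∨ P) → ¬R))) = min(0, 0) = 0
Checking all 125 assignments confirms none give a value below 0.00.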